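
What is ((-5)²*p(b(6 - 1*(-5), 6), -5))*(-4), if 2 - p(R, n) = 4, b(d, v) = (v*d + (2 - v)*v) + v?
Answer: 200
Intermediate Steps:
b(d, v) = v + d*v + v*(2 - v) (b(d, v) = (d*v + v*(2 - v)) + v = v + d*v + v*(2 - v))
p(R, n) = -2 (p(R, n) = 2 - 1*4 = 2 - 4 = -2)
((-5)²*p(b(6 - 1*(-5), 6), -5))*(-4) = ((-5)²*(-2))*(-4) = (25*(-2))*(-4) = -50*(-4) = 200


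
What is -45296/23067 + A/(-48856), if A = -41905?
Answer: -1246358741/1126961352 ≈ -1.1059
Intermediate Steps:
-45296/23067 + A/(-48856) = -45296/23067 - 41905/(-48856) = -45296*1/23067 - 41905*(-1/48856) = -45296/23067 + 41905/48856 = -1246358741/1126961352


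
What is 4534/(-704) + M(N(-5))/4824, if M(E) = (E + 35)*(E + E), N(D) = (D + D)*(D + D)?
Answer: -19889/23584 ≈ -0.84333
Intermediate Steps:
N(D) = 4*D² (N(D) = (2*D)*(2*D) = 4*D²)
M(E) = 2*E*(35 + E) (M(E) = (35 + E)*(2*E) = 2*E*(35 + E))
4534/(-704) + M(N(-5))/4824 = 4534/(-704) + (2*(4*(-5)²)*(35 + 4*(-5)²))/4824 = 4534*(-1/704) + (2*(4*25)*(35 + 4*25))*(1/4824) = -2267/352 + (2*100*(35 + 100))*(1/4824) = -2267/352 + (2*100*135)*(1/4824) = -2267/352 + 27000*(1/4824) = -2267/352 + 375/67 = -19889/23584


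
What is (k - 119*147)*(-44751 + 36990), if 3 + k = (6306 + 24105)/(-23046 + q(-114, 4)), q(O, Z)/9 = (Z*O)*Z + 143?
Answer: 1727961325857/12725 ≈ 1.3579e+8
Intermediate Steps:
q(O, Z) = 1287 + 9*O*Z² (q(O, Z) = 9*((Z*O)*Z + 143) = 9*((O*Z)*Z + 143) = 9*(O*Z² + 143) = 9*(143 + O*Z²) = 1287 + 9*O*Z²)
k = -48312/12725 (k = -3 + (6306 + 24105)/(-23046 + (1287 + 9*(-114)*4²)) = -3 + 30411/(-23046 + (1287 + 9*(-114)*16)) = -3 + 30411/(-23046 + (1287 - 16416)) = -3 + 30411/(-23046 - 15129) = -3 + 30411/(-38175) = -3 + 30411*(-1/38175) = -3 - 10137/12725 = -48312/12725 ≈ -3.7966)
(k - 119*147)*(-44751 + 36990) = (-48312/12725 - 119*147)*(-44751 + 36990) = (-48312/12725 - 17493)*(-7761) = -222646737/12725*(-7761) = 1727961325857/12725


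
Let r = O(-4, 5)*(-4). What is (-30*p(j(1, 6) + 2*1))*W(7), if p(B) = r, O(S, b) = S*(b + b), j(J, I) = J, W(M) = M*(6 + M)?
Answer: -436800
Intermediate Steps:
O(S, b) = 2*S*b (O(S, b) = S*(2*b) = 2*S*b)
r = 160 (r = (2*(-4)*5)*(-4) = -40*(-4) = 160)
p(B) = 160
(-30*p(j(1, 6) + 2*1))*W(7) = (-30*160)*(7*(6 + 7)) = -33600*13 = -4800*91 = -436800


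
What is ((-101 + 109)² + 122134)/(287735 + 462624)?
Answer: 122198/750359 ≈ 0.16285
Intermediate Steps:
((-101 + 109)² + 122134)/(287735 + 462624) = (8² + 122134)/750359 = (64 + 122134)*(1/750359) = 122198*(1/750359) = 122198/750359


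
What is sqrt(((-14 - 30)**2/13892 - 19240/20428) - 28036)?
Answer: 3*I*sqrt(980002661110091502)/17736611 ≈ 167.44*I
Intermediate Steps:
sqrt(((-14 - 30)**2/13892 - 19240/20428) - 28036) = sqrt(((-44)**2*(1/13892) - 19240*1/20428) - 28036) = sqrt((1936*(1/13892) - 4810/5107) - 28036) = sqrt((484/3473 - 4810/5107) - 28036) = sqrt(-14233342/17736611 - 28036) = sqrt(-497277859338/17736611) = 3*I*sqrt(980002661110091502)/17736611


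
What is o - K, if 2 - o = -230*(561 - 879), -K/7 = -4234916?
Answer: -29717550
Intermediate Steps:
K = 29644412 (K = -7*(-4234916) = 29644412)
o = -73138 (o = 2 - (-230)*(561 - 879) = 2 - (-230)*(-318) = 2 - 1*73140 = 2 - 73140 = -73138)
o - K = -73138 - 1*29644412 = -73138 - 29644412 = -29717550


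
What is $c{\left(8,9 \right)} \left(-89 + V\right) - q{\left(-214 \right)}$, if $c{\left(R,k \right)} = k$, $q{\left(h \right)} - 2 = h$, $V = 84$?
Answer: $167$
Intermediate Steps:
$q{\left(h \right)} = 2 + h$
$c{\left(8,9 \right)} \left(-89 + V\right) - q{\left(-214 \right)} = 9 \left(-89 + 84\right) - \left(2 - 214\right) = 9 \left(-5\right) - -212 = -45 + 212 = 167$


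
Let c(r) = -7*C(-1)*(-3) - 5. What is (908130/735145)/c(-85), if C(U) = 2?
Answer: 181626/5440073 ≈ 0.033387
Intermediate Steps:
c(r) = 37 (c(r) = -14*(-3) - 5 = -7*(-6) - 5 = 42 - 5 = 37)
(908130/735145)/c(-85) = (908130/735145)/37 = (908130*(1/735145))*(1/37) = (181626/147029)*(1/37) = 181626/5440073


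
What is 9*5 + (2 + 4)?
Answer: 51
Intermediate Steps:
9*5 + (2 + 4) = 45 + 6 = 51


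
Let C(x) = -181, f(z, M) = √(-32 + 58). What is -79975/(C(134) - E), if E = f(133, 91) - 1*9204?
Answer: -721614425/81414503 - 79975*√26/81414503 ≈ -8.8685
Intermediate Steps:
f(z, M) = √26
E = -9204 + √26 (E = √26 - 1*9204 = √26 - 9204 = -9204 + √26 ≈ -9198.9)
-79975/(C(134) - E) = -79975/(-181 - (-9204 + √26)) = -79975/(-181 + (9204 - √26)) = -79975/(9023 - √26)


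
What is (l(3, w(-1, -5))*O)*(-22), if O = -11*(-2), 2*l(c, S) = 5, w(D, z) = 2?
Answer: -1210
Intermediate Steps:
l(c, S) = 5/2 (l(c, S) = (½)*5 = 5/2)
O = 22
(l(3, w(-1, -5))*O)*(-22) = ((5/2)*22)*(-22) = 55*(-22) = -1210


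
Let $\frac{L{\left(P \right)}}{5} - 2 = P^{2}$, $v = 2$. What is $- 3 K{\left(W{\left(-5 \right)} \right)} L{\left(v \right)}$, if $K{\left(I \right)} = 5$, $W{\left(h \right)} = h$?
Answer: $-450$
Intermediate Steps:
$L{\left(P \right)} = 10 + 5 P^{2}$
$- 3 K{\left(W{\left(-5 \right)} \right)} L{\left(v \right)} = \left(-3\right) 5 \left(10 + 5 \cdot 2^{2}\right) = - 15 \left(10 + 5 \cdot 4\right) = - 15 \left(10 + 20\right) = \left(-15\right) 30 = -450$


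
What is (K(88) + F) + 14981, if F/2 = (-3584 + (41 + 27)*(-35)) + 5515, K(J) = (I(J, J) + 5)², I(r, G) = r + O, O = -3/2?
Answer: 89821/4 ≈ 22455.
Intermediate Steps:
O = -3/2 (O = -3*½ = -3/2 ≈ -1.5000)
I(r, G) = -3/2 + r (I(r, G) = r - 3/2 = -3/2 + r)
K(J) = (7/2 + J)² (K(J) = ((-3/2 + J) + 5)² = (7/2 + J)²)
F = -898 (F = 2*((-3584 + (41 + 27)*(-35)) + 5515) = 2*((-3584 + 68*(-35)) + 5515) = 2*((-3584 - 2380) + 5515) = 2*(-5964 + 5515) = 2*(-449) = -898)
(K(88) + F) + 14981 = ((7 + 2*88)²/4 - 898) + 14981 = ((7 + 176)²/4 - 898) + 14981 = ((¼)*183² - 898) + 14981 = ((¼)*33489 - 898) + 14981 = (33489/4 - 898) + 14981 = 29897/4 + 14981 = 89821/4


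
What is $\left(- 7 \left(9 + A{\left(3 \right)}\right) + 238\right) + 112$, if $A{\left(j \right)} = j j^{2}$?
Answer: $98$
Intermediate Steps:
$A{\left(j \right)} = j^{3}$
$\left(- 7 \left(9 + A{\left(3 \right)}\right) + 238\right) + 112 = \left(- 7 \left(9 + 3^{3}\right) + 238\right) + 112 = \left(- 7 \left(9 + 27\right) + 238\right) + 112 = \left(\left(-7\right) 36 + 238\right) + 112 = \left(-252 + 238\right) + 112 = -14 + 112 = 98$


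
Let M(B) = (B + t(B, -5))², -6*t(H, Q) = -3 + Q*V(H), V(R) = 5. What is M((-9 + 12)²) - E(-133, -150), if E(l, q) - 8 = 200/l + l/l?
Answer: 214600/1197 ≈ 179.28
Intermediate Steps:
E(l, q) = 9 + 200/l (E(l, q) = 8 + (200/l + l/l) = 8 + (200/l + 1) = 8 + (1 + 200/l) = 9 + 200/l)
t(H, Q) = ½ - 5*Q/6 (t(H, Q) = -(-3 + Q*5)/6 = -(-3 + 5*Q)/6 = ½ - 5*Q/6)
M(B) = (14/3 + B)² (M(B) = (B + (½ - ⅚*(-5)))² = (B + (½ + 25/6))² = (B + 14/3)² = (14/3 + B)²)
M((-9 + 12)²) - E(-133, -150) = (14 + 3*(-9 + 12)²)²/9 - (9 + 200/(-133)) = (14 + 3*3²)²/9 - (9 + 200*(-1/133)) = (14 + 3*9)²/9 - (9 - 200/133) = (14 + 27)²/9 - 1*997/133 = (⅑)*41² - 997/133 = (⅑)*1681 - 997/133 = 1681/9 - 997/133 = 214600/1197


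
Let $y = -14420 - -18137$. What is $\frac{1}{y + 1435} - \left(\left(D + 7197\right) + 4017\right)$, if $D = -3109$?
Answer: $- \frac{41756959}{5152} \approx -8105.0$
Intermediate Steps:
$y = 3717$ ($y = -14420 + 18137 = 3717$)
$\frac{1}{y + 1435} - \left(\left(D + 7197\right) + 4017\right) = \frac{1}{3717 + 1435} - \left(\left(-3109 + 7197\right) + 4017\right) = \frac{1}{5152} - \left(4088 + 4017\right) = \frac{1}{5152} - 8105 = - \frac{41756959}{5152}$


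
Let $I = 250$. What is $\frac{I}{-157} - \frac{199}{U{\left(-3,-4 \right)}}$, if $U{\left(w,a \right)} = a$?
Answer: $\frac{30243}{628} \approx 48.158$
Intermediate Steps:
$\frac{I}{-157} - \frac{199}{U{\left(-3,-4 \right)}} = \frac{250}{-157} - \frac{199}{-4} = 250 \left(- \frac{1}{157}\right) - - \frac{199}{4} = - \frac{250}{157} + \frac{199}{4} = \frac{30243}{628}$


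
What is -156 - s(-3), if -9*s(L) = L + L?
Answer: -470/3 ≈ -156.67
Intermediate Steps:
s(L) = -2*L/9 (s(L) = -(L + L)/9 = -2*L/9)
-156 - s(-3) = -156 - (-2)*(-3)/9 = -156 - 1*2/3 = -156 - 2/3 = -470/3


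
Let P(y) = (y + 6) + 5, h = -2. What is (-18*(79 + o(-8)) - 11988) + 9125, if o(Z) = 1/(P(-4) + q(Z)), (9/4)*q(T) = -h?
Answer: -304397/71 ≈ -4287.3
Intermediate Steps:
q(T) = 8/9 (q(T) = 4*(-1*(-2))/9 = (4/9)*2 = 8/9)
P(y) = 11 + y (P(y) = (6 + y) + 5 = 11 + y)
o(Z) = 9/71 (o(Z) = 1/((11 - 4) + 8/9) = 1/(7 + 8/9) = 1/(71/9) = 9/71)
(-18*(79 + o(-8)) - 11988) + 9125 = (-18*(79 + 9/71) - 11988) + 9125 = (-18*5618/71 - 11988) + 9125 = (-101124/71 - 11988) + 9125 = -952272/71 + 9125 = -304397/71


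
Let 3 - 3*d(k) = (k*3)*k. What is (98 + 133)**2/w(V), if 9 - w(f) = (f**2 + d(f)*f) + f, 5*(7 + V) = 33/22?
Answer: -121000/733 ≈ -165.07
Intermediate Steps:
d(k) = 1 - k**2 (d(k) = 1 - k*3*k/3 = 1 - 3*k*k/3 = 1 - k**2)
V = -67/10 (V = -7 + (33/22)/5 = -7 + (33*(1/22))/5 = -7 + (1/5)*(3/2) = -7 + 3/10 = -67/10 ≈ -6.7000)
w(f) = 9 - f - f**2 - f*(1 - f**2) (w(f) = 9 - ((f**2 + (1 - f**2)*f) + f) = 9 - ((f**2 + f*(1 - f**2)) + f) = 9 - (f + f**2 + f*(1 - f**2)) = 9 + (-f - f**2 - f*(1 - f**2)) = 9 - f - f**2 - f*(1 - f**2))
(98 + 133)**2/w(V) = (98 + 133)**2/(9 + (-67/10)**3 - (-67/10)**2 - 2*(-67/10)) = 231**2/(9 - 300763/1000 - 1*4489/100 + 67/5) = 53361/(9 - 300763/1000 - 4489/100 + 67/5) = 53361/(-323253/1000) = 53361*(-1000/323253) = -121000/733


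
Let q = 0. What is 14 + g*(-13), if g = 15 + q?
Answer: -181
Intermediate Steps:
g = 15 (g = 15 + 0 = 15)
14 + g*(-13) = 14 + 15*(-13) = 14 - 195 = -181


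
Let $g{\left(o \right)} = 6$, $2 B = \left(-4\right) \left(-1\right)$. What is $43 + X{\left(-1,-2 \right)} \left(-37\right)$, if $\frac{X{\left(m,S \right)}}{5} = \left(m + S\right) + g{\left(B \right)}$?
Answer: $-512$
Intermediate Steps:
$B = 2$ ($B = \frac{\left(-4\right) \left(-1\right)}{2} = \frac{1}{2} \cdot 4 = 2$)
$X{\left(m,S \right)} = 30 + 5 S + 5 m$ ($X{\left(m,S \right)} = 5 \left(\left(m + S\right) + 6\right) = 5 \left(\left(S + m\right) + 6\right) = 5 \left(6 + S + m\right) = 30 + 5 S + 5 m$)
$43 + X{\left(-1,-2 \right)} \left(-37\right) = 43 + \left(30 + 5 \left(-2\right) + 5 \left(-1\right)\right) \left(-37\right) = 43 + \left(30 - 10 - 5\right) \left(-37\right) = 43 + 15 \left(-37\right) = 43 - 555 = -512$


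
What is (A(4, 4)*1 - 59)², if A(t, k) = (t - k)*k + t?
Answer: 3025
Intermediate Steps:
A(t, k) = t + k*(t - k) (A(t, k) = k*(t - k) + t = t + k*(t - k))
(A(4, 4)*1 - 59)² = ((4 - 1*4² + 4*4)*1 - 59)² = ((4 - 1*16 + 16)*1 - 59)² = ((4 - 16 + 16)*1 - 59)² = (4*1 - 59)² = (4 - 59)² = (-55)² = 3025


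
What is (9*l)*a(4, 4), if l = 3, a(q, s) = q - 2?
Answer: 54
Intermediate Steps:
a(q, s) = -2 + q
(9*l)*a(4, 4) = (9*3)*(-2 + 4) = 27*2 = 54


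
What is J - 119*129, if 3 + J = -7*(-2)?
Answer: -15340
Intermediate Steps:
J = 11 (J = -3 - 7*(-2) = -3 + 14 = 11)
J - 119*129 = 11 - 119*129 = 11 - 15351 = -15340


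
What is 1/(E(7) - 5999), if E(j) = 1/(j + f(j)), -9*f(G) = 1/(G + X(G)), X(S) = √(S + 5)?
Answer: -875665112/5252989534801 + 18*√3/5252989534801 ≈ -0.00016670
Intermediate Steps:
X(S) = √(5 + S)
f(G) = -1/(9*(G + √(5 + G)))
E(j) = 1/(j - 1/(9*j + 9*√(5 + j)))
1/(E(7) - 5999) = 1/(9*(7 + √(5 + 7))/(-1 + 9*7*(7 + √(5 + 7))) - 5999) = 1/(9*(7 + √12)/(-1 + 9*7*(7 + √12)) - 5999) = 1/(9*(7 + 2*√3)/(-1 + 9*7*(7 + 2*√3)) - 5999) = 1/(9*(7 + 2*√3)/(-1 + (441 + 126*√3)) - 5999) = 1/(9*(7 + 2*√3)/(440 + 126*√3) - 5999) = 1/(-5999 + 9*(7 + 2*√3)/(440 + 126*√3))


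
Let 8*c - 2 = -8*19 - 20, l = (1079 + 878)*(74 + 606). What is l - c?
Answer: 5323125/4 ≈ 1.3308e+6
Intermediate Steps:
l = 1330760 (l = 1957*680 = 1330760)
c = -85/4 (c = ¼ + (-8*19 - 20)/8 = ¼ + (-152 - 20)/8 = ¼ + (⅛)*(-172) = ¼ - 43/2 = -85/4 ≈ -21.250)
l - c = 1330760 - 1*(-85/4) = 1330760 + 85/4 = 5323125/4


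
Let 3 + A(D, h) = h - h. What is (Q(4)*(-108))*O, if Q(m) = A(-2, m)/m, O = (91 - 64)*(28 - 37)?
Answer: -19683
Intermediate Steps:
A(D, h) = -3 (A(D, h) = -3 + (h - h) = -3 + 0 = -3)
O = -243 (O = 27*(-9) = -243)
Q(m) = -3/m
(Q(4)*(-108))*O = (-3/4*(-108))*(-243) = (-3*¼*(-108))*(-243) = -¾*(-108)*(-243) = 81*(-243) = -19683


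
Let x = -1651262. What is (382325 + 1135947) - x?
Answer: 3169534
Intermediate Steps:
(382325 + 1135947) - x = (382325 + 1135947) - 1*(-1651262) = 1518272 + 1651262 = 3169534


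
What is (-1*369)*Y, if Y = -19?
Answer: 7011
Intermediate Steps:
(-1*369)*Y = -1*369*(-19) = -369*(-19) = 7011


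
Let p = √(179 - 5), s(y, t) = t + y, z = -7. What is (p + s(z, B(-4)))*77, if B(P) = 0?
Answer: -539 + 77*√174 ≈ 476.70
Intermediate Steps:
p = √174 ≈ 13.191
(p + s(z, B(-4)))*77 = (√174 + (0 - 7))*77 = (√174 - 7)*77 = (-7 + √174)*77 = -539 + 77*√174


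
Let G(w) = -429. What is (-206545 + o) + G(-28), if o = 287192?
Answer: 80218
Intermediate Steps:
(-206545 + o) + G(-28) = (-206545 + 287192) - 429 = 80647 - 429 = 80218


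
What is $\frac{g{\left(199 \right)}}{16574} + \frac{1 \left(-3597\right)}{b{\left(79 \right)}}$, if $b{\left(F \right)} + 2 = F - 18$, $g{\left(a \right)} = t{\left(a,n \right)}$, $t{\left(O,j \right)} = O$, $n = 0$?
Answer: $- \frac{59604937}{977866} \approx -60.954$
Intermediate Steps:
$g{\left(a \right)} = a$
$b{\left(F \right)} = -20 + F$ ($b{\left(F \right)} = -2 + \left(F - 18\right) = -2 + \left(-18 + F\right) = -20 + F$)
$\frac{g{\left(199 \right)}}{16574} + \frac{1 \left(-3597\right)}{b{\left(79 \right)}} = \frac{199}{16574} + \frac{1 \left(-3597\right)}{-20 + 79} = 199 \cdot \frac{1}{16574} - \frac{3597}{59} = \frac{199}{16574} - \frac{3597}{59} = - \frac{59604937}{977866}$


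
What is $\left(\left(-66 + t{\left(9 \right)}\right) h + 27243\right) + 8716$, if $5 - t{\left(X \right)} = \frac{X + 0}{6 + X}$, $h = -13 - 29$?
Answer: $\frac{192731}{5} \approx 38546.0$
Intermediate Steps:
$h = -42$ ($h = -13 - 29 = -42$)
$t{\left(X \right)} = 5 - \frac{X}{6 + X}$ ($t{\left(X \right)} = 5 - \frac{X + 0}{6 + X} = 5 - \frac{X}{6 + X}$)
$\left(\left(-66 + t{\left(9 \right)}\right) h + 27243\right) + 8716 = \left(\left(-66 + \frac{2 \left(15 + 2 \cdot 9\right)}{6 + 9}\right) \left(-42\right) + 27243\right) + 8716 = \left(\left(-66 + \frac{2 \left(15 + 18\right)}{15}\right) \left(-42\right) + 27243\right) + 8716 = \left(\left(-66 + 2 \cdot \frac{1}{15} \cdot 33\right) \left(-42\right) + 27243\right) + 8716 = \left(\left(-66 + \frac{22}{5}\right) \left(-42\right) + 27243\right) + 8716 = \left(\left(- \frac{308}{5}\right) \left(-42\right) + 27243\right) + 8716 = \left(\frac{12936}{5} + 27243\right) + 8716 = \frac{149151}{5} + 8716 = \frac{192731}{5}$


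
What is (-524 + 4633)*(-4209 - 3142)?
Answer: -30205259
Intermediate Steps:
(-524 + 4633)*(-4209 - 3142) = 4109*(-7351) = -30205259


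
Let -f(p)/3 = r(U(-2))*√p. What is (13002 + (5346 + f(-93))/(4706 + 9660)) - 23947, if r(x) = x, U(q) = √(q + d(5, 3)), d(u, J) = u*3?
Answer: -7146842/653 - 3*I*√1209/14366 ≈ -10945.0 - 0.007261*I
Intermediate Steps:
d(u, J) = 3*u
U(q) = √(15 + q) (U(q) = √(q + 3*5) = √(q + 15) = √(15 + q))
f(p) = -3*√13*√p (f(p) = -3*√(15 - 2)*√p = -3*√13*√p)
(13002 + (5346 + f(-93))/(4706 + 9660)) - 23947 = (13002 + (5346 - 3*√13*√(-93))/(4706 + 9660)) - 23947 = (13002 + (5346 - 3*√13*I*√93)/14366) - 23947 = (13002 + (5346 - 3*I*√1209)*(1/14366)) - 23947 = (13002 + (243/653 - 3*I*√1209/14366)) - 23947 = (8490549/653 - 3*I*√1209/14366) - 23947 = -7146842/653 - 3*I*√1209/14366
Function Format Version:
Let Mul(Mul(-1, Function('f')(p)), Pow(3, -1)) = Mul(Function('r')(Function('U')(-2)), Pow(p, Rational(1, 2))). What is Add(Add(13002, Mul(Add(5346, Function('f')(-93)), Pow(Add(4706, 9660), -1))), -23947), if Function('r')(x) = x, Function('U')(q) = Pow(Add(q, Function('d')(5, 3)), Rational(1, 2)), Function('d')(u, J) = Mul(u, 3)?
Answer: Add(Rational(-7146842, 653), Mul(Rational(-3, 14366), I, Pow(1209, Rational(1, 2)))) ≈ Add(-10945., Mul(-0.0072610, I))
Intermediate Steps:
Function('d')(u, J) = Mul(3, u)
Function('U')(q) = Pow(Add(15, q), Rational(1, 2)) (Function('U')(q) = Pow(Add(q, Mul(3, 5)), Rational(1, 2)) = Pow(Add(q, 15), Rational(1, 2)) = Pow(Add(15, q), Rational(1, 2)))
Function('f')(p) = Mul(-3, Pow(13, Rational(1, 2)), Pow(p, Rational(1, 2))) (Function('f')(p) = Mul(-3, Mul(Pow(Add(15, -2), Rational(1, 2)), Pow(p, Rational(1, 2)))) = Mul(-3, Mul(Pow(13, Rational(1, 2)), Pow(p, Rational(1, 2)))) = Mul(-3, Pow(13, Rational(1, 2)), Pow(p, Rational(1, 2))))
Add(Add(13002, Mul(Add(5346, Function('f')(-93)), Pow(Add(4706, 9660), -1))), -23947) = Add(Add(13002, Mul(Add(5346, Mul(-3, Pow(13, Rational(1, 2)), Pow(-93, Rational(1, 2)))), Pow(Add(4706, 9660), -1))), -23947) = Add(Add(13002, Mul(Add(5346, Mul(-3, Pow(13, Rational(1, 2)), Mul(I, Pow(93, Rational(1, 2))))), Pow(14366, -1))), -23947) = Add(Add(13002, Mul(Add(5346, Mul(-3, I, Pow(1209, Rational(1, 2)))), Rational(1, 14366))), -23947) = Add(Add(13002, Add(Rational(243, 653), Mul(Rational(-3, 14366), I, Pow(1209, Rational(1, 2))))), -23947) = Add(Add(Rational(8490549, 653), Mul(Rational(-3, 14366), I, Pow(1209, Rational(1, 2)))), -23947) = Add(Rational(-7146842, 653), Mul(Rational(-3, 14366), I, Pow(1209, Rational(1, 2))))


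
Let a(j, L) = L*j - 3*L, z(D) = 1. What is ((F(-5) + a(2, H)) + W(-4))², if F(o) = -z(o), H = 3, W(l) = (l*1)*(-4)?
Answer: 144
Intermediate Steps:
W(l) = -4*l (W(l) = l*(-4) = -4*l)
a(j, L) = -3*L + L*j
F(o) = -1 (F(o) = -1*1 = -1)
((F(-5) + a(2, H)) + W(-4))² = ((-1 + 3*(-3 + 2)) - 4*(-4))² = ((-1 + 3*(-1)) + 16)² = ((-1 - 3) + 16)² = (-4 + 16)² = 12² = 144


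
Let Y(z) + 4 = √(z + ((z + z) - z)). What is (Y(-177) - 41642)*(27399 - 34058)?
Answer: 277320714 - 6659*I*√354 ≈ 2.7732e+8 - 1.2529e+5*I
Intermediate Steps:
Y(z) = -4 + √2*√z (Y(z) = -4 + √(z + ((z + z) - z)) = -4 + √(z + (2*z - z)) = -4 + √(z + z) = -4 + √(2*z) = -4 + √2*√z)
(Y(-177) - 41642)*(27399 - 34058) = ((-4 + √2*√(-177)) - 41642)*(27399 - 34058) = ((-4 + √2*(I*√177)) - 41642)*(-6659) = ((-4 + I*√354) - 41642)*(-6659) = (-41646 + I*√354)*(-6659) = 277320714 - 6659*I*√354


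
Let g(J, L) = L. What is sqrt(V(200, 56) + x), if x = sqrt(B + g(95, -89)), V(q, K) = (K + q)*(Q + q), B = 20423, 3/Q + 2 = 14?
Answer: sqrt(51264 + sqrt(20334)) ≈ 226.73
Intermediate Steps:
Q = 1/4 (Q = 3/(-2 + 14) = 3/12 = 3*(1/12) = 1/4 ≈ 0.25000)
V(q, K) = (1/4 + q)*(K + q) (V(q, K) = (K + q)*(1/4 + q) = (1/4 + q)*(K + q))
x = sqrt(20334) (x = sqrt(20423 - 89) = sqrt(20334) ≈ 142.60)
sqrt(V(200, 56) + x) = sqrt((200**2 + (1/4)*56 + (1/4)*200 + 56*200) + sqrt(20334)) = sqrt((40000 + 14 + 50 + 11200) + sqrt(20334)) = sqrt(51264 + sqrt(20334))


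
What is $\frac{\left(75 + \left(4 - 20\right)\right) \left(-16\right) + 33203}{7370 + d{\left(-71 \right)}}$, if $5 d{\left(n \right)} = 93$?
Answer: $\frac{161295}{36943} \approx 4.3661$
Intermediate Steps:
$d{\left(n \right)} = \frac{93}{5}$ ($d{\left(n \right)} = \frac{1}{5} \cdot 93 = \frac{93}{5}$)
$\frac{\left(75 + \left(4 - 20\right)\right) \left(-16\right) + 33203}{7370 + d{\left(-71 \right)}} = \frac{\left(75 + \left(4 - 20\right)\right) \left(-16\right) + 33203}{7370 + \frac{93}{5}} = \frac{\left(75 + \left(4 - 20\right)\right) \left(-16\right) + 33203}{\frac{36943}{5}} = \left(\left(75 - 16\right) \left(-16\right) + 33203\right) \frac{5}{36943} = \left(59 \left(-16\right) + 33203\right) \frac{5}{36943} = \left(-944 + 33203\right) \frac{5}{36943} = 32259 \cdot \frac{5}{36943} = \frac{161295}{36943}$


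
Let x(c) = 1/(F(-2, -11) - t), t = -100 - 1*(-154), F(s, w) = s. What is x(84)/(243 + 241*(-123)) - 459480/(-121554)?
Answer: 42027110753/11118139200 ≈ 3.7800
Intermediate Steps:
t = 54 (t = -100 + 154 = 54)
x(c) = -1/56 (x(c) = 1/(-2 - 1*54) = 1/(-2 - 54) = 1/(-56) = -1/56)
x(84)/(243 + 241*(-123)) - 459480/(-121554) = -1/(56*(243 + 241*(-123))) - 459480/(-121554) = -1/(56*(243 - 29643)) - 459480*(-1/121554) = -1/56/(-29400) + 76580/20259 = -1/56*(-1/29400) + 76580/20259 = 1/1646400 + 76580/20259 = 42027110753/11118139200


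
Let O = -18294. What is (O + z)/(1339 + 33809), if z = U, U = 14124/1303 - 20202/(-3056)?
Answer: -12129439407/23326368544 ≈ -0.51999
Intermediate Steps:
U = 34743075/1990984 (U = 14124*(1/1303) - 20202*(-1/3056) = 14124/1303 + 10101/1528 = 34743075/1990984 ≈ 17.450)
z = 34743075/1990984 ≈ 17.450
(O + z)/(1339 + 33809) = (-18294 + 34743075/1990984)/(1339 + 33809) = -36388318221/1990984/35148 = -36388318221/1990984*1/35148 = -12129439407/23326368544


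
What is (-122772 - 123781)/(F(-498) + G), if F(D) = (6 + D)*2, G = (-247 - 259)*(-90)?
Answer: -246553/44556 ≈ -5.5336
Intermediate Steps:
G = 45540 (G = -506*(-90) = 45540)
F(D) = 12 + 2*D
(-122772 - 123781)/(F(-498) + G) = (-122772 - 123781)/((12 + 2*(-498)) + 45540) = -246553/((12 - 996) + 45540) = -246553/(-984 + 45540) = -246553/44556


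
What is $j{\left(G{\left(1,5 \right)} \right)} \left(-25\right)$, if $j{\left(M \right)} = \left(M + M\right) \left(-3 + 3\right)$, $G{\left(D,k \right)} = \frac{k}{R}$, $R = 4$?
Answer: $0$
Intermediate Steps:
$G{\left(D,k \right)} = \frac{k}{4}$
$j{\left(M \right)} = 0$ ($j{\left(M \right)} = 2 M 0 = 0$)
$j{\left(G{\left(1,5 \right)} \right)} \left(-25\right) = 0 \left(-25\right) = 0$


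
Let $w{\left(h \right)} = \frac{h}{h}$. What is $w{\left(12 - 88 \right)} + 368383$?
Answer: $368384$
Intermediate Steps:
$w{\left(h \right)} = 1$
$w{\left(12 - 88 \right)} + 368383 = 1 + 368383 = 368384$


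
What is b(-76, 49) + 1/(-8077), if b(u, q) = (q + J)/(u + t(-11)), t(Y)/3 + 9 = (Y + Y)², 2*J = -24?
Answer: 297500/10895873 ≈ 0.027304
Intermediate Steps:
J = -12 (J = (½)*(-24) = -12)
t(Y) = -27 + 12*Y² (t(Y) = -27 + 3*(Y + Y)² = -27 + 3*(2*Y)² = -27 + 3*(4*Y²) = -27 + 12*Y²)
b(u, q) = (-12 + q)/(1425 + u) (b(u, q) = (q - 12)/(u + (-27 + 12*(-11)²)) = (-12 + q)/(u + (-27 + 12*121)) = (-12 + q)/(u + (-27 + 1452)) = (-12 + q)/(u + 1425) = (-12 + q)/(1425 + u))
b(-76, 49) + 1/(-8077) = (-12 + 49)/(1425 - 76) + 1/(-8077) = 37/1349 - 1/8077 = 297500/10895873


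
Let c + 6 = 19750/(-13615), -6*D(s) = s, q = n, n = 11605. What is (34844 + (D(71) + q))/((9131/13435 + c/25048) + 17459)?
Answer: 31914301515528565/11999299504838328 ≈ 2.6597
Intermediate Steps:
q = 11605
D(s) = -s/6
c = -20288/2723 (c = -6 + 19750/(-13615) = -6 + 19750*(-1/13615) = -6 - 3950/2723 = -20288/2723 ≈ -7.4506)
(34844 + (D(71) + q))/((9131/13435 + c/25048) + 17459) = (34844 + (-⅙*71 + 11605))/((9131/13435 - 20288/2723/25048) + 17459) = (34844 + (-71/6 + 11605))/((9131*(1/13435) - 20288/2723*1/25048) + 17459) = (34844 + 69559/6)/((9131/13435 - 2536/8525713) + 17459) = 278623/(6*(77814214243/114542954155 + 17459)) = 278623/(6*(1999883250806388/114542954155)) = (278623/6)*(114542954155/1999883250806388) = 31914301515528565/11999299504838328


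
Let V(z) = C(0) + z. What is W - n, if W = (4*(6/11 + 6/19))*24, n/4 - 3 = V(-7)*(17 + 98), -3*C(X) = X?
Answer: 687752/209 ≈ 3290.7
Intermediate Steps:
C(X) = -X/3
V(z) = z (V(z) = -⅓*0 + z = 0 + z = z)
n = -3208 (n = 12 + 4*(-7*(17 + 98)) = 12 + 4*(-7*115) = 12 + 4*(-805) = 12 - 3220 = -3208)
W = 17280/209 (W = (4*(6*(1/11) + 6*(1/19)))*24 = (4*(6/11 + 6/19))*24 = (4*(180/209))*24 = (720/209)*24 = 17280/209 ≈ 82.679)
W - n = 17280/209 - 1*(-3208) = 17280/209 + 3208 = 687752/209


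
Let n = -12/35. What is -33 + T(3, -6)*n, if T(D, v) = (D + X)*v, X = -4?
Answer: -1227/35 ≈ -35.057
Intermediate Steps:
n = -12/35 (n = -12*1/35 = -12/35 ≈ -0.34286)
T(D, v) = v*(-4 + D) (T(D, v) = (D - 4)*v = (-4 + D)*v = v*(-4 + D))
-33 + T(3, -6)*n = -33 - 6*(-4 + 3)*(-12/35) = -33 - 6*(-1)*(-12/35) = -33 + 6*(-12/35) = -33 - 72/35 = -1227/35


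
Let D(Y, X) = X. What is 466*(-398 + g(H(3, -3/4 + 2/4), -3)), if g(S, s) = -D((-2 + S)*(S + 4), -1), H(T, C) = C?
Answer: -185002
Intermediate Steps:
g(S, s) = 1 (g(S, s) = -1*(-1) = 1)
466*(-398 + g(H(3, -3/4 + 2/4), -3)) = 466*(-398 + 1) = 466*(-397) = -185002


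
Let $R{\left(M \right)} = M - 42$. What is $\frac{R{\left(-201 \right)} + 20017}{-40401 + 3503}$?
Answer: $- \frac{9887}{18449} \approx -0.53591$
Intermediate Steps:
$R{\left(M \right)} = -42 + M$ ($R{\left(M \right)} = M - 42 = -42 + M$)
$\frac{R{\left(-201 \right)} + 20017}{-40401 + 3503} = \frac{\left(-42 - 201\right) + 20017}{-40401 + 3503} = \frac{-243 + 20017}{-36898} = 19774 \left(- \frac{1}{36898}\right) = - \frac{9887}{18449}$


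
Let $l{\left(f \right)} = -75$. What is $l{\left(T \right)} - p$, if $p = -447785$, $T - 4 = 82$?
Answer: $447710$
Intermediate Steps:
$T = 86$ ($T = 4 + 82 = 86$)
$l{\left(T \right)} - p = -75 - -447785 = -75 + 447785 = 447710$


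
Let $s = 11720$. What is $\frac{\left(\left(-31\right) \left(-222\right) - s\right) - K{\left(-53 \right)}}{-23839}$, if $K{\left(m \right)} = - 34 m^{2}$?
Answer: $- \frac{90668}{23839} \approx -3.8033$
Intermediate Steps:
$\frac{\left(\left(-31\right) \left(-222\right) - s\right) - K{\left(-53 \right)}}{-23839} = \frac{\left(\left(-31\right) \left(-222\right) - 11720\right) - - 34 \left(-53\right)^{2}}{-23839} = \left(\left(6882 - 11720\right) - \left(-34\right) 2809\right) \left(- \frac{1}{23839}\right) = \left(-4838 - -95506\right) \left(- \frac{1}{23839}\right) = \left(-4838 + 95506\right) \left(- \frac{1}{23839}\right) = 90668 \left(- \frac{1}{23839}\right) = - \frac{90668}{23839}$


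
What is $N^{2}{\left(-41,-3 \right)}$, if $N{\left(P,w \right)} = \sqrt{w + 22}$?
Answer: $19$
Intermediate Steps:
$N{\left(P,w \right)} = \sqrt{22 + w}$
$N^{2}{\left(-41,-3 \right)} = \left(\sqrt{22 - 3}\right)^{2} = \left(\sqrt{19}\right)^{2} = 19$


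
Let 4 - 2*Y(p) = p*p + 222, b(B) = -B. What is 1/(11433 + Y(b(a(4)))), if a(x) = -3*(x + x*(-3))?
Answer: 1/11036 ≈ 9.0613e-5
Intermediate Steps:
a(x) = 6*x (a(x) = -3*(x - 3*x) = -(-6)*x = 6*x)
Y(p) = -109 - p²/2 (Y(p) = 2 - (p*p + 222)/2 = 2 - (p² + 222)/2 = 2 - (222 + p²)/2 = 2 + (-111 - p²/2) = -109 - p²/2)
1/(11433 + Y(b(a(4)))) = 1/(11433 + (-109 - (-6*4)²/2)) = 1/(11433 + (-109 - (-1*24)²/2)) = 1/(11433 + (-109 - ½*(-24)²)) = 1/(11433 + (-109 - ½*576)) = 1/(11433 + (-109 - 288)) = 1/(11433 - 397) = 1/11036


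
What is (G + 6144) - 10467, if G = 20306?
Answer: 15983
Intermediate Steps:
(G + 6144) - 10467 = (20306 + 6144) - 10467 = 26450 - 10467 = 15983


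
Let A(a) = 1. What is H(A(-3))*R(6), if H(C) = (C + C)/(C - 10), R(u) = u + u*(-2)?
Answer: 4/3 ≈ 1.3333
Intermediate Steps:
R(u) = -u (R(u) = u - 2*u = -u)
H(C) = 2*C/(-10 + C) (H(C) = (2*C)/(-10 + C) = 2*C/(-10 + C))
H(A(-3))*R(6) = (2*1/(-10 + 1))*(-1*6) = (2*1/(-9))*(-6) = (2*1*(-⅑))*(-6) = -2/9*(-6) = 4/3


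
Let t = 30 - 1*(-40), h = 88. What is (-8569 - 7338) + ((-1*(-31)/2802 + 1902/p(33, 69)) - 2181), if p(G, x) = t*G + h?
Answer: -60765706753/3359598 ≈ -18087.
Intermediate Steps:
t = 70 (t = 30 + 40 = 70)
p(G, x) = 88 + 70*G (p(G, x) = 70*G + 88 = 88 + 70*G)
(-8569 - 7338) + ((-1*(-31)/2802 + 1902/p(33, 69)) - 2181) = (-8569 - 7338) + ((-1*(-31)/2802 + 1902/(88 + 70*33)) - 2181) = -15907 + ((31*(1/2802) + 1902/(88 + 2310)) - 2181) = -15907 + ((31/2802 + 1902/2398) - 2181) = -15907 + ((31/2802 + 1902*(1/2398)) - 2181) = -15907 + ((31/2802 + 951/1199) - 2181) = -15907 + (2701871/3359598 - 2181) = -15907 - 7324581367/3359598 = -60765706753/3359598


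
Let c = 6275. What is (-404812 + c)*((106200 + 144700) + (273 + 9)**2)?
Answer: -131686189688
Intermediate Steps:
(-404812 + c)*((106200 + 144700) + (273 + 9)**2) = (-404812 + 6275)*((106200 + 144700) + (273 + 9)**2) = -398537*(250900 + 282**2) = -398537*(250900 + 79524) = -398537*330424 = -131686189688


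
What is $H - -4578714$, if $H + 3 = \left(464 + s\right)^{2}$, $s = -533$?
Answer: $4583472$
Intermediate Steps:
$H = 4758$ ($H = -3 + \left(464 - 533\right)^{2} = -3 + \left(-69\right)^{2} = -3 + 4761 = 4758$)
$H - -4578714 = 4758 - -4578714 = 4758 + 4578714 = 4583472$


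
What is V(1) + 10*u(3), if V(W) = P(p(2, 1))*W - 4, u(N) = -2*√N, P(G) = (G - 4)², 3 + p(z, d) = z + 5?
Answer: -4 - 20*√3 ≈ -38.641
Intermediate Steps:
p(z, d) = 2 + z (p(z, d) = -3 + (z + 5) = -3 + (5 + z) = 2 + z)
P(G) = (-4 + G)²
V(W) = -4 (V(W) = (-4 + (2 + 2))²*W - 4 = (-4 + 4)²*W - 4 = 0²*W - 4 = 0*W - 4 = 0 - 4 = -4)
V(1) + 10*u(3) = -4 + 10*(-2*√3) = -4 - 20*√3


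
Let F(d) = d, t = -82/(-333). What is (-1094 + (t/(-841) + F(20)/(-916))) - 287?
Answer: -88567900240/64132137 ≈ -1381.0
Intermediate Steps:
t = 82/333 (t = -82*(-1/333) = 82/333 ≈ 0.24625)
(-1094 + (t/(-841) + F(20)/(-916))) - 287 = (-1094 + ((82/333)/(-841) + 20/(-916))) - 287 = (-1094 + ((82/333)*(-1/841) + 20*(-1/916))) - 287 = (-1094 + (-82/280053 - 5/229)) - 287 = (-1094 - 1419043/64132137) - 287 = -70161976921/64132137 - 287 = -88567900240/64132137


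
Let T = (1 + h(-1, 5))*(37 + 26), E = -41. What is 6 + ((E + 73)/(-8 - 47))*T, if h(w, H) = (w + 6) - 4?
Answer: -3702/55 ≈ -67.309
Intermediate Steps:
h(w, H) = 2 + w (h(w, H) = (6 + w) - 4 = 2 + w)
T = 126 (T = (1 + (2 - 1))*(37 + 26) = (1 + 1)*63 = 2*63 = 126)
6 + ((E + 73)/(-8 - 47))*T = 6 + ((-41 + 73)/(-8 - 47))*126 = 6 + (32/(-55))*126 = 6 + (32*(-1/55))*126 = 6 - 32/55*126 = 6 - 4032/55 = -3702/55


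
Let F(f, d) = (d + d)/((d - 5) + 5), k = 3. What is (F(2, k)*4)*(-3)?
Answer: -24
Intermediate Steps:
F(f, d) = 2 (F(f, d) = (2*d)/((-5 + d) + 5) = (2*d)/d = 2)
(F(2, k)*4)*(-3) = (2*4)*(-3) = 8*(-3) = -24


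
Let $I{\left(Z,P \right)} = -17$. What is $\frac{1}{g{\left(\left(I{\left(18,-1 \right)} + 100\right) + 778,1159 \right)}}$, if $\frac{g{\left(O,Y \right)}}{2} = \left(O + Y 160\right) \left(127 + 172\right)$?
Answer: $\frac{1}{111407998} \approx 8.976 \cdot 10^{-9}$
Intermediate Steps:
$g{\left(O,Y \right)} = 598 O + 95680 Y$ ($g{\left(O,Y \right)} = 2 \left(O + Y 160\right) \left(127 + 172\right) = 2 \left(O + 160 Y\right) 299 = 2 \left(299 O + 47840 Y\right) = 598 O + 95680 Y$)
$\frac{1}{g{\left(\left(I{\left(18,-1 \right)} + 100\right) + 778,1159 \right)}} = \frac{1}{598 \left(\left(-17 + 100\right) + 778\right) + 95680 \cdot 1159} = \frac{1}{598 \left(83 + 778\right) + 110893120} = \frac{1}{598 \cdot 861 + 110893120} = \frac{1}{514878 + 110893120} = \frac{1}{111407998}$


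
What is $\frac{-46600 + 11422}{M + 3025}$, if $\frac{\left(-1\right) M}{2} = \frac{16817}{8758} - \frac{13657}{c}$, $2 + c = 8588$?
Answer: $- \frac{661312875366}{56854725797} \approx -11.632$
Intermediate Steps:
$c = 8586$ ($c = -2 + 8588 = 8586$)
$M = - \frac{12391378}{18799047}$ ($M = - 2 \left(\frac{16817}{8758} - \frac{13657}{8586}\right) = \left(-2\right) \frac{6195689}{18799047} = - \frac{12391378}{18799047} \approx -0.65915$)
$\frac{-46600 + 11422}{M + 3025} = \frac{-46600 + 11422}{- \frac{12391378}{18799047} + 3025} = - \frac{35178}{\frac{56854725797}{18799047}} = \left(-35178\right) \frac{18799047}{56854725797} = - \frac{661312875366}{56854725797}$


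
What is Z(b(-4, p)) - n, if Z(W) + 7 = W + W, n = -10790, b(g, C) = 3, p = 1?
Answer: 10789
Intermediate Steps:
Z(W) = -7 + 2*W (Z(W) = -7 + (W + W) = -7 + 2*W)
Z(b(-4, p)) - n = (-7 + 2*3) - 1*(-10790) = (-7 + 6) + 10790 = -1 + 10790 = 10789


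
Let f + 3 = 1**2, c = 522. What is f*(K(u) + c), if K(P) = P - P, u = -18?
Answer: -1044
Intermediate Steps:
K(P) = 0
f = -2 (f = -3 + 1**2 = -3 + 1 = -2)
f*(K(u) + c) = -2*(0 + 522) = -2*522 = -1044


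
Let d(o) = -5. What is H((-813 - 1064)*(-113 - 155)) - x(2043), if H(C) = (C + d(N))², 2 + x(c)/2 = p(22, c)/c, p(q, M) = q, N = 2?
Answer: 516961101969451/2043 ≈ 2.5304e+11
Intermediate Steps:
x(c) = -4 + 44/c (x(c) = -4 + 2*(22/c) = -4 + 44/c)
H(C) = (-5 + C)² (H(C) = (C - 5)² = (-5 + C)²)
H((-813 - 1064)*(-113 - 155)) - x(2043) = (-5 + (-813 - 1064)*(-113 - 155))² - (-4 + 44/2043) = (-5 - 1877*(-268))² - (-4 + 44*(1/2043)) = (-5 + 503036)² - (-4 + 44/2043) = 503031² - 1*(-8128/2043) = 253040186961 + 8128/2043 = 516961101969451/2043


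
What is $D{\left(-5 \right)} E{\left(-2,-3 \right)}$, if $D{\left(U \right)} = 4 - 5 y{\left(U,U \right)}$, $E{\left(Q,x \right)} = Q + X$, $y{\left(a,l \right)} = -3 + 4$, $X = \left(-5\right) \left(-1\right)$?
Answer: $-3$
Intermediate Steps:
$X = 5$
$y{\left(a,l \right)} = 1$
$E{\left(Q,x \right)} = 5 + Q$ ($E{\left(Q,x \right)} = Q + 5 = 5 + Q$)
$D{\left(U \right)} = -1$ ($D{\left(U \right)} = 4 - 5 = -1$)
$D{\left(-5 \right)} E{\left(-2,-3 \right)} = - (5 - 2) = \left(-1\right) 3 = -3$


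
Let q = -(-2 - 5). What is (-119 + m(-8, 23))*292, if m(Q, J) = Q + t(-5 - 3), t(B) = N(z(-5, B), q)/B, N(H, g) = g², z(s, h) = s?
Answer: -77745/2 ≈ -38873.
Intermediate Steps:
q = 7 (q = -1*(-7) = 7)
t(B) = 49/B (t(B) = 7²/B = 49/B)
m(Q, J) = -49/8 + Q (m(Q, J) = Q + 49/(-5 - 3) = Q + 49/(-8) = Q + 49*(-⅛) = Q - 49/8 = -49/8 + Q)
(-119 + m(-8, 23))*292 = (-119 + (-49/8 - 8))*292 = (-119 - 113/8)*292 = -1065/8*292 = -77745/2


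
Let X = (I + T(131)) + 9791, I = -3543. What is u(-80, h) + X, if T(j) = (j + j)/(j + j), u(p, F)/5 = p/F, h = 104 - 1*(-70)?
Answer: 543463/87 ≈ 6246.7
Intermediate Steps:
h = 174 (h = 104 + 70 = 174)
u(p, F) = 5*p/F (u(p, F) = 5*(p/F) = 5*p/F)
T(j) = 1 (T(j) = (2*j)/((2*j)) = (2*j)*(1/(2*j)) = 1)
X = 6249 (X = (-3543 + 1) + 9791 = -3542 + 9791 = 6249)
u(-80, h) + X = 5*(-80)/174 + 6249 = 5*(-80)*(1/174) + 6249 = -200/87 + 6249 = 543463/87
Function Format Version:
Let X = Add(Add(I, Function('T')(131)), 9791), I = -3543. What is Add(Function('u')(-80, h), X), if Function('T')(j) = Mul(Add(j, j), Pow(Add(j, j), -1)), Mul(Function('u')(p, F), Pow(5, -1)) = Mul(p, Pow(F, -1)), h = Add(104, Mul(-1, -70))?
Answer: Rational(543463, 87) ≈ 6246.7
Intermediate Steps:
h = 174 (h = Add(104, 70) = 174)
Function('u')(p, F) = Mul(5, p, Pow(F, -1)) (Function('u')(p, F) = Mul(5, Mul(p, Pow(F, -1))) = Mul(5, p, Pow(F, -1)))
Function('T')(j) = 1 (Function('T')(j) = Mul(Mul(2, j), Pow(Mul(2, j), -1)) = Mul(Mul(2, j), Mul(Rational(1, 2), Pow(j, -1))) = 1)
X = 6249 (X = Add(Add(-3543, 1), 9791) = Add(-3542, 9791) = 6249)
Add(Function('u')(-80, h), X) = Add(Mul(5, -80, Pow(174, -1)), 6249) = Add(Mul(5, -80, Rational(1, 174)), 6249) = Add(Rational(-200, 87), 6249) = Rational(543463, 87)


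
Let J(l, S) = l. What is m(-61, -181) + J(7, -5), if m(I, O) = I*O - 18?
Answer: 11030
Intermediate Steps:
m(I, O) = -18 + I*O
m(-61, -181) + J(7, -5) = (-18 - 61*(-181)) + 7 = (-18 + 11041) + 7 = 11023 + 7 = 11030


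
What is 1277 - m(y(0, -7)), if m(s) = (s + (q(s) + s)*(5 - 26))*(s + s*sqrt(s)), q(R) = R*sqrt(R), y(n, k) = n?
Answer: 1277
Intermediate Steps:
q(R) = R**(3/2)
m(s) = (s + s**(3/2))*(-21*s**(3/2) - 20*s) (m(s) = (s + (s**(3/2) + s)*(5 - 26))*(s + s*sqrt(s)) = (s + (s + s**(3/2))*(-21))*(s + s**(3/2)) = (s + (-21*s - 21*s**(3/2)))*(s + s**(3/2)) = (-21*s**(3/2) - 20*s)*(s + s**(3/2)) = (s + s**(3/2))*(-21*s**(3/2) - 20*s))
1277 - m(y(0, -7)) = 1277 - (-41*0**(5/2) - 21*0**3 - 20*0**2) = 1277 - (-41*0 - 21*0 - 20*0) = 1277 - (0 + 0 + 0) = 1277 - 1*0 = 1277 + 0 = 1277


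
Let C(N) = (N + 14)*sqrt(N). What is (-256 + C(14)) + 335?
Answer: 79 + 28*sqrt(14) ≈ 183.77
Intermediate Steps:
C(N) = sqrt(N)*(14 + N) (C(N) = (14 + N)*sqrt(N) = sqrt(N)*(14 + N))
(-256 + C(14)) + 335 = (-256 + sqrt(14)*(14 + 14)) + 335 = (-256 + sqrt(14)*28) + 335 = (-256 + 28*sqrt(14)) + 335 = 79 + 28*sqrt(14)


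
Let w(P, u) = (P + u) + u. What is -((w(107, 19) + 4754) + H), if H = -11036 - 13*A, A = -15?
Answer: 5942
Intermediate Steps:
w(P, u) = P + 2*u
H = -10841 (H = -11036 - 13*(-15) = -11036 - 1*(-195) = -11036 + 195 = -10841)
-((w(107, 19) + 4754) + H) = -(((107 + 2*19) + 4754) - 10841) = -(((107 + 38) + 4754) - 10841) = -((145 + 4754) - 10841) = -(4899 - 10841) = -1*(-5942) = 5942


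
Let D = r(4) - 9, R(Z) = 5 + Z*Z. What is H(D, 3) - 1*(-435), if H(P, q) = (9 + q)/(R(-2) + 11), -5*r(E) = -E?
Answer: 2178/5 ≈ 435.60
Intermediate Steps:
r(E) = E/5 (r(E) = -(-1)*E/5 = E/5)
R(Z) = 5 + Z²
D = -41/5 (D = (⅕)*4 - 9 = ⅘ - 9 = -41/5 ≈ -8.2000)
H(P, q) = 9/20 + q/20 (H(P, q) = (9 + q)/((5 + (-2)²) + 11) = (9 + q)/((5 + 4) + 11) = (9 + q)/(9 + 11) = (9 + q)/20 = (9 + q)*(1/20) = 9/20 + q/20)
H(D, 3) - 1*(-435) = (9/20 + (1/20)*3) - 1*(-435) = (9/20 + 3/20) + 435 = ⅗ + 435 = 2178/5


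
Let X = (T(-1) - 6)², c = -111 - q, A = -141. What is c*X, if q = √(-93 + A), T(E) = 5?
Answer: -111 - 3*I*√26 ≈ -111.0 - 15.297*I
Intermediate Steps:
q = 3*I*√26 (q = √(-93 - 141) = √(-234) = 3*I*√26 ≈ 15.297*I)
c = -111 - 3*I*√26 ≈ -111.0 - 15.297*I
X = 1 (X = (5 - 6)² = (-1)² = 1)
c*X = (-111 - 3*I*√26)*1 = -111 - 3*I*√26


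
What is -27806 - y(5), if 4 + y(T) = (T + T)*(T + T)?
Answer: -27902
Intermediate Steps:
y(T) = -4 + 4*T² (y(T) = -4 + (T + T)*(T + T) = -4 + (2*T)*(2*T) = -4 + 4*T²)
-27806 - y(5) = -27806 - (-4 + 4*5²) = -27806 - (-4 + 4*25) = -27806 - (-4 + 100) = -27806 - 1*96 = -27806 - 96 = -27902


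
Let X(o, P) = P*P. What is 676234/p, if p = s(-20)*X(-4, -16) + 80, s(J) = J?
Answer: -338117/2520 ≈ -134.17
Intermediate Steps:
X(o, P) = P²
p = -5040 (p = -20*(-16)² + 80 = -20*256 + 80 = -5120 + 80 = -5040)
676234/p = 676234/(-5040) = 676234*(-1/5040) = -338117/2520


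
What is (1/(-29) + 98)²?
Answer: 8071281/841 ≈ 9597.3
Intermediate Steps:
(1/(-29) + 98)² = (-1/29 + 98)² = (2841/29)² = 8071281/841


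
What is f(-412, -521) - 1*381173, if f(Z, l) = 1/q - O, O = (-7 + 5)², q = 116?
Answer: -44216531/116 ≈ -3.8118e+5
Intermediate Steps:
O = 4 (O = (-2)² = 4)
f(Z, l) = -463/116 (f(Z, l) = 1/116 - 1*4 = 1/116 - 4 = -463/116)
f(-412, -521) - 1*381173 = -463/116 - 1*381173 = -463/116 - 381173 = -44216531/116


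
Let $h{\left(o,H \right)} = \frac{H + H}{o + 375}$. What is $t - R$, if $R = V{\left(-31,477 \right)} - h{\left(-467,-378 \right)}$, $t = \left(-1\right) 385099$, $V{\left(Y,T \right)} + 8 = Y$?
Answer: $- \frac{8856191}{23} \approx -3.8505 \cdot 10^{5}$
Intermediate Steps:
$h{\left(o,H \right)} = \frac{2 H}{375 + o}$
$V{\left(Y,T \right)} = -8 + Y$
$t = -385099$
$R = - \frac{1086}{23}$ ($R = \left(-8 - 31\right) - 2 \left(-378\right) \frac{1}{375 - 467} = -39 - 2 \left(-378\right) \frac{1}{-92} = -39 - 2 \left(-378\right) \left(- \frac{1}{92}\right) = -39 - \frac{189}{23} = - \frac{1086}{23} \approx -47.217$)
$t - R = -385099 - - \frac{1086}{23} = -385099 + \frac{1086}{23} = - \frac{8856191}{23}$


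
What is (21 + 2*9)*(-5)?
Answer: -195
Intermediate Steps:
(21 + 2*9)*(-5) = (21 + 18)*(-5) = 39*(-5) = -195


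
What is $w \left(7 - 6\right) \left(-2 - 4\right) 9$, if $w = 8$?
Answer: $-432$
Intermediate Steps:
$w \left(7 - 6\right) \left(-2 - 4\right) 9 = 8 \left(7 - 6\right) \left(-2 - 4\right) 9 = 8 \cdot 1 \left(-6\right) 9 = 8 \left(-6\right) 9 = \left(-48\right) 9 = -432$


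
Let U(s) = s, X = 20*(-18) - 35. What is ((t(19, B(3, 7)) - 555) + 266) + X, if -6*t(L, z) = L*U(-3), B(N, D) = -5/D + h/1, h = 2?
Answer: -1349/2 ≈ -674.50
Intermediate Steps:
X = -395 (X = -360 - 35 = -395)
B(N, D) = 2 - 5/D (B(N, D) = -5/D + 2/1 = -5/D + 2*1 = -5/D + 2 = 2 - 5/D)
t(L, z) = L/2 (t(L, z) = -L*(-3)/6 = -(-1)*L/2 = L/2)
((t(19, B(3, 7)) - 555) + 266) + X = (((½)*19 - 555) + 266) - 395 = ((19/2 - 555) + 266) - 395 = (-1091/2 + 266) - 395 = -559/2 - 395 = -1349/2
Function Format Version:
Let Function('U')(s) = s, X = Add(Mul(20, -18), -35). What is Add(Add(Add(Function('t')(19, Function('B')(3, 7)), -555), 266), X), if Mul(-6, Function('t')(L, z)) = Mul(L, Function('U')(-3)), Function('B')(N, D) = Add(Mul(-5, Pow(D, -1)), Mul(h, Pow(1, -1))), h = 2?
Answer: Rational(-1349, 2) ≈ -674.50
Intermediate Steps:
X = -395 (X = Add(-360, -35) = -395)
Function('B')(N, D) = Add(2, Mul(-5, Pow(D, -1))) (Function('B')(N, D) = Add(Mul(-5, Pow(D, -1)), Mul(2, Pow(1, -1))) = Add(Mul(-5, Pow(D, -1)), Mul(2, 1)) = Add(Mul(-5, Pow(D, -1)), 2) = Add(2, Mul(-5, Pow(D, -1))))
Function('t')(L, z) = Mul(Rational(1, 2), L) (Function('t')(L, z) = Mul(Rational(-1, 6), Mul(L, -3)) = Mul(Rational(-1, 6), Mul(-3, L)) = Mul(Rational(1, 2), L))
Add(Add(Add(Function('t')(19, Function('B')(3, 7)), -555), 266), X) = Add(Add(Add(Mul(Rational(1, 2), 19), -555), 266), -395) = Add(Add(Add(Rational(19, 2), -555), 266), -395) = Add(Add(Rational(-1091, 2), 266), -395) = Add(Rational(-559, 2), -395) = Rational(-1349, 2)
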